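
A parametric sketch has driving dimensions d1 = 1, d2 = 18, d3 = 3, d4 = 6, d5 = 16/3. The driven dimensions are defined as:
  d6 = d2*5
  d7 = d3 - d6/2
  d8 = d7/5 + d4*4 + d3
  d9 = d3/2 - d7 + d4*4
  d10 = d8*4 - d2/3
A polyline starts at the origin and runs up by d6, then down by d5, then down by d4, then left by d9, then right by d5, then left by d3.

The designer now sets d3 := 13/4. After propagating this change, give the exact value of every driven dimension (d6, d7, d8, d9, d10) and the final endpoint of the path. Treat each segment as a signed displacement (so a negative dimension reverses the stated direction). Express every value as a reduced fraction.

d6 = 90
d7 = -167/4
d8 = 189/10
d9 = 539/8
d10 = 348/5
endpoint = (-1567/24, 236/3)

Apply edit: d3 := 13/4
  d6 = d2*5 = 90
  d7 = d3 - d6/2 = -167/4
  d8 = d7/5 + d4*4 + d3 = 189/10
  d9 = d3/2 - d7 + d4*4 = 539/8
  d10 = d8*4 - d2/3 = 348/5
Walk from origin (0, 0):
  seg 1: up by d6 = 90 → (0, 90)
  seg 2: down by d5 = 16/3 → (0, 254/3)
  seg 3: down by d4 = 6 → (0, 236/3)
  seg 4: left by d9 = 539/8 → (-539/8, 236/3)
  seg 5: right by d5 = 16/3 → (-1489/24, 236/3)
  seg 6: left by d3 = 13/4 → (-1567/24, 236/3)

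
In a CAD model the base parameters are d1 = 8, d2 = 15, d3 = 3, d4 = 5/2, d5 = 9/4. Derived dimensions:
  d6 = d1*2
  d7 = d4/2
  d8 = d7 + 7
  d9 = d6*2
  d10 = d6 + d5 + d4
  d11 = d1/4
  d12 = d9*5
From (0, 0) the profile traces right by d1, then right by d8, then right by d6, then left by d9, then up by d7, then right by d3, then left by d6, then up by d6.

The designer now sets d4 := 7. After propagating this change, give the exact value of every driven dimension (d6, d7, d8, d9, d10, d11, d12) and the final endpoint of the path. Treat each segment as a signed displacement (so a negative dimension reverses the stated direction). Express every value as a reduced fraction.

Apply edit: d4 := 7
  d6 = d1*2 = 16
  d7 = d4/2 = 7/2
  d8 = d7 + 7 = 21/2
  d9 = d6*2 = 32
  d10 = d6 + d5 + d4 = 101/4
  d11 = d1/4 = 2
  d12 = d9*5 = 160
Walk from origin (0, 0):
  seg 1: right by d1 = 8 → (8, 0)
  seg 2: right by d8 = 21/2 → (37/2, 0)
  seg 3: right by d6 = 16 → (69/2, 0)
  seg 4: left by d9 = 32 → (5/2, 0)
  seg 5: up by d7 = 7/2 → (5/2, 7/2)
  seg 6: right by d3 = 3 → (11/2, 7/2)
  seg 7: left by d6 = 16 → (-21/2, 7/2)
  seg 8: up by d6 = 16 → (-21/2, 39/2)

d6 = 16
d7 = 7/2
d8 = 21/2
d9 = 32
d10 = 101/4
d11 = 2
d12 = 160
endpoint = (-21/2, 39/2)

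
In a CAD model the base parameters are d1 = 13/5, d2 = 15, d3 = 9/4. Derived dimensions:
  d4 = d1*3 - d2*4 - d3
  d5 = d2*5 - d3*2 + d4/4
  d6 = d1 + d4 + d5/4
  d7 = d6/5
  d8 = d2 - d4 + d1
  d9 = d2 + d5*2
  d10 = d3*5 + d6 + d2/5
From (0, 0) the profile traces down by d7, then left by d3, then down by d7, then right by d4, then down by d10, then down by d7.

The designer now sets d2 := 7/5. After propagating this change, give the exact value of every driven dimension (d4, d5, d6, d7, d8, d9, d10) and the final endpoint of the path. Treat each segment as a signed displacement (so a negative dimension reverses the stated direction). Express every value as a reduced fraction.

d4 = -1/20
d5 = 199/80
d6 = 203/64
d7 = 203/320
d8 = 81/20
d9 = 51/8
d10 = 23523/1600
endpoint = (-23/10, -3321/200)

Apply edit: d2 := 7/5
  d4 = d1*3 - d2*4 - d3 = -1/20
  d5 = d2*5 - d3*2 + d4/4 = 199/80
  d6 = d1 + d4 + d5/4 = 203/64
  d7 = d6/5 = 203/320
  d8 = d2 - d4 + d1 = 81/20
  d9 = d2 + d5*2 = 51/8
  d10 = d3*5 + d6 + d2/5 = 23523/1600
Walk from origin (0, 0):
  seg 1: down by d7 = 203/320 → (0, -203/320)
  seg 2: left by d3 = 9/4 → (-9/4, -203/320)
  seg 3: down by d7 = 203/320 → (-9/4, -203/160)
  seg 4: right by d4 = -1/20 → (-23/10, -203/160)
  seg 5: down by d10 = 23523/1600 → (-23/10, -25553/1600)
  seg 6: down by d7 = 203/320 → (-23/10, -3321/200)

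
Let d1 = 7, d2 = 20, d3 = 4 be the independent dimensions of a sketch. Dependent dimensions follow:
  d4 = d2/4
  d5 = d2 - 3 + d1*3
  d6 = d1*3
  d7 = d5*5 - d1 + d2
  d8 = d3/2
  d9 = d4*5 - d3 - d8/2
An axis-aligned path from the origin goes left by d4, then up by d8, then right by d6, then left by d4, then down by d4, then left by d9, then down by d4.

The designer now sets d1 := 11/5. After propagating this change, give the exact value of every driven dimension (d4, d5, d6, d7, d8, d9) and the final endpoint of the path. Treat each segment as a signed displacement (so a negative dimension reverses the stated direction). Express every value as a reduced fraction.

Apply edit: d1 := 11/5
  d4 = d2/4 = 5
  d5 = d2 - 3 + d1*3 = 118/5
  d6 = d1*3 = 33/5
  d7 = d5*5 - d1 + d2 = 679/5
  d8 = d3/2 = 2
  d9 = d4*5 - d3 - d8/2 = 20
Walk from origin (0, 0):
  seg 1: left by d4 = 5 → (-5, 0)
  seg 2: up by d8 = 2 → (-5, 2)
  seg 3: right by d6 = 33/5 → (8/5, 2)
  seg 4: left by d4 = 5 → (-17/5, 2)
  seg 5: down by d4 = 5 → (-17/5, -3)
  seg 6: left by d9 = 20 → (-117/5, -3)
  seg 7: down by d4 = 5 → (-117/5, -8)

d4 = 5
d5 = 118/5
d6 = 33/5
d7 = 679/5
d8 = 2
d9 = 20
endpoint = (-117/5, -8)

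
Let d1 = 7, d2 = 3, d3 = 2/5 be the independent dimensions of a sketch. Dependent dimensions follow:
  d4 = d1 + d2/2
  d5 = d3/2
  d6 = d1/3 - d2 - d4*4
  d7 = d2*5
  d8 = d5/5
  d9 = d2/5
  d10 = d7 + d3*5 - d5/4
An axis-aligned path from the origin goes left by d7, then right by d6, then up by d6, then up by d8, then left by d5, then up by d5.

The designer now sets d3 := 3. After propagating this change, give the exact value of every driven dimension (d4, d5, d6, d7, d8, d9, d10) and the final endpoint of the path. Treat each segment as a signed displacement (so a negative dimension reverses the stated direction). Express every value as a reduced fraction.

Apply edit: d3 := 3
  d4 = d1 + d2/2 = 17/2
  d5 = d3/2 = 3/2
  d6 = d1/3 - d2 - d4*4 = -104/3
  d7 = d2*5 = 15
  d8 = d5/5 = 3/10
  d9 = d2/5 = 3/5
  d10 = d7 + d3*5 - d5/4 = 237/8
Walk from origin (0, 0):
  seg 1: left by d7 = 15 → (-15, 0)
  seg 2: right by d6 = -104/3 → (-149/3, 0)
  seg 3: up by d6 = -104/3 → (-149/3, -104/3)
  seg 4: up by d8 = 3/10 → (-149/3, -1031/30)
  seg 5: left by d5 = 3/2 → (-307/6, -1031/30)
  seg 6: up by d5 = 3/2 → (-307/6, -493/15)

d4 = 17/2
d5 = 3/2
d6 = -104/3
d7 = 15
d8 = 3/10
d9 = 3/5
d10 = 237/8
endpoint = (-307/6, -493/15)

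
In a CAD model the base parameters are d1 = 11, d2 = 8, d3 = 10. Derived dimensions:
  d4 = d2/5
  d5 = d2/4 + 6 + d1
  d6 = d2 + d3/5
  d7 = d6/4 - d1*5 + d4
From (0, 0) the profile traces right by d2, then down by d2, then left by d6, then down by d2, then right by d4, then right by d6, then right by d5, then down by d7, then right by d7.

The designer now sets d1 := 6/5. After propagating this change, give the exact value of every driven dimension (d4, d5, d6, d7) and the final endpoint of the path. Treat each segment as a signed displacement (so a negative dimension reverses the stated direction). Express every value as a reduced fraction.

d4 = 8/5
d5 = 46/5
d6 = 10
d7 = -19/10
endpoint = (169/10, -141/10)

Apply edit: d1 := 6/5
  d4 = d2/5 = 8/5
  d5 = d2/4 + 6 + d1 = 46/5
  d6 = d2 + d3/5 = 10
  d7 = d6/4 - d1*5 + d4 = -19/10
Walk from origin (0, 0):
  seg 1: right by d2 = 8 → (8, 0)
  seg 2: down by d2 = 8 → (8, -8)
  seg 3: left by d6 = 10 → (-2, -8)
  seg 4: down by d2 = 8 → (-2, -16)
  seg 5: right by d4 = 8/5 → (-2/5, -16)
  seg 6: right by d6 = 10 → (48/5, -16)
  seg 7: right by d5 = 46/5 → (94/5, -16)
  seg 8: down by d7 = -19/10 → (94/5, -141/10)
  seg 9: right by d7 = -19/10 → (169/10, -141/10)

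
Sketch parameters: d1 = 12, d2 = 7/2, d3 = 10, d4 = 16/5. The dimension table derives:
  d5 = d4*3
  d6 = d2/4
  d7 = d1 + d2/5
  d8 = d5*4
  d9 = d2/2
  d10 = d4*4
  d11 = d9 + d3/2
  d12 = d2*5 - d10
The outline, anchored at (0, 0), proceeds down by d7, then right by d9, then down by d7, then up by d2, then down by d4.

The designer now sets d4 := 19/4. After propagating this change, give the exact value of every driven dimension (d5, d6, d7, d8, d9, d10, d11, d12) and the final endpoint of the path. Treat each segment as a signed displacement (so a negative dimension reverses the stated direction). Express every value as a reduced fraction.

Apply edit: d4 := 19/4
  d5 = d4*3 = 57/4
  d6 = d2/4 = 7/8
  d7 = d1 + d2/5 = 127/10
  d8 = d5*4 = 57
  d9 = d2/2 = 7/4
  d10 = d4*4 = 19
  d11 = d9 + d3/2 = 27/4
  d12 = d2*5 - d10 = -3/2
Walk from origin (0, 0):
  seg 1: down by d7 = 127/10 → (0, -127/10)
  seg 2: right by d9 = 7/4 → (7/4, -127/10)
  seg 3: down by d7 = 127/10 → (7/4, -127/5)
  seg 4: up by d2 = 7/2 → (7/4, -219/10)
  seg 5: down by d4 = 19/4 → (7/4, -533/20)

d5 = 57/4
d6 = 7/8
d7 = 127/10
d8 = 57
d9 = 7/4
d10 = 19
d11 = 27/4
d12 = -3/2
endpoint = (7/4, -533/20)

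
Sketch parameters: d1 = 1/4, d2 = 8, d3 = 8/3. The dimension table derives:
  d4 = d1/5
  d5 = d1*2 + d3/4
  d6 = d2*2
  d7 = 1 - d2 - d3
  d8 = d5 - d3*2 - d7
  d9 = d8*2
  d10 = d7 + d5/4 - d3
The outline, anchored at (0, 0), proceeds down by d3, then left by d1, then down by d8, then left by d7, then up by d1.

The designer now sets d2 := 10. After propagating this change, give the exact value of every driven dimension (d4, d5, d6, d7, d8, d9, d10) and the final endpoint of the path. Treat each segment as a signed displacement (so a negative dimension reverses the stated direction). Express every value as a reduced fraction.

Apply edit: d2 := 10
  d4 = d1/5 = 1/20
  d5 = d1*2 + d3/4 = 7/6
  d6 = d2*2 = 20
  d7 = 1 - d2 - d3 = -35/3
  d8 = d5 - d3*2 - d7 = 15/2
  d9 = d8*2 = 15
  d10 = d7 + d5/4 - d3 = -337/24
Walk from origin (0, 0):
  seg 1: down by d3 = 8/3 → (0, -8/3)
  seg 2: left by d1 = 1/4 → (-1/4, -8/3)
  seg 3: down by d8 = 15/2 → (-1/4, -61/6)
  seg 4: left by d7 = -35/3 → (137/12, -61/6)
  seg 5: up by d1 = 1/4 → (137/12, -119/12)

d4 = 1/20
d5 = 7/6
d6 = 20
d7 = -35/3
d8 = 15/2
d9 = 15
d10 = -337/24
endpoint = (137/12, -119/12)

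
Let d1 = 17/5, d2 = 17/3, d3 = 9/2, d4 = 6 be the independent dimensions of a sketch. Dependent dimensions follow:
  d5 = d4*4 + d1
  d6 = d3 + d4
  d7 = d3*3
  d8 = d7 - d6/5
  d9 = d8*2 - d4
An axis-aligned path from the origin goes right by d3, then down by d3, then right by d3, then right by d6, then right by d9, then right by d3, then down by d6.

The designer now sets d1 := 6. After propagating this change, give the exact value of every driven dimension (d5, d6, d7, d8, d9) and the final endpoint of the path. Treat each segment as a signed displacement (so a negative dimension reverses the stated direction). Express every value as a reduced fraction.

d5 = 30
d6 = 21/2
d7 = 27/2
d8 = 57/5
d9 = 84/5
endpoint = (204/5, -15)

Apply edit: d1 := 6
  d5 = d4*4 + d1 = 30
  d6 = d3 + d4 = 21/2
  d7 = d3*3 = 27/2
  d8 = d7 - d6/5 = 57/5
  d9 = d8*2 - d4 = 84/5
Walk from origin (0, 0):
  seg 1: right by d3 = 9/2 → (9/2, 0)
  seg 2: down by d3 = 9/2 → (9/2, -9/2)
  seg 3: right by d3 = 9/2 → (9, -9/2)
  seg 4: right by d6 = 21/2 → (39/2, -9/2)
  seg 5: right by d9 = 84/5 → (363/10, -9/2)
  seg 6: right by d3 = 9/2 → (204/5, -9/2)
  seg 7: down by d6 = 21/2 → (204/5, -15)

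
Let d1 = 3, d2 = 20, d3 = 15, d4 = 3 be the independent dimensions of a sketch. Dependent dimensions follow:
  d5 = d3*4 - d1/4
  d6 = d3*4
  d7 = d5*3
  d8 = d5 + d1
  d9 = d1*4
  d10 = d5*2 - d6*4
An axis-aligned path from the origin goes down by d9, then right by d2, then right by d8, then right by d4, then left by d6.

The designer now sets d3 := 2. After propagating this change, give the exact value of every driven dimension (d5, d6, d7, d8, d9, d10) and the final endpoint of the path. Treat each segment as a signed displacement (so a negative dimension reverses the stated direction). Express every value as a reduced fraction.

d5 = 29/4
d6 = 8
d7 = 87/4
d8 = 41/4
d9 = 12
d10 = -35/2
endpoint = (101/4, -12)

Apply edit: d3 := 2
  d5 = d3*4 - d1/4 = 29/4
  d6 = d3*4 = 8
  d7 = d5*3 = 87/4
  d8 = d5 + d1 = 41/4
  d9 = d1*4 = 12
  d10 = d5*2 - d6*4 = -35/2
Walk from origin (0, 0):
  seg 1: down by d9 = 12 → (0, -12)
  seg 2: right by d2 = 20 → (20, -12)
  seg 3: right by d8 = 41/4 → (121/4, -12)
  seg 4: right by d4 = 3 → (133/4, -12)
  seg 5: left by d6 = 8 → (101/4, -12)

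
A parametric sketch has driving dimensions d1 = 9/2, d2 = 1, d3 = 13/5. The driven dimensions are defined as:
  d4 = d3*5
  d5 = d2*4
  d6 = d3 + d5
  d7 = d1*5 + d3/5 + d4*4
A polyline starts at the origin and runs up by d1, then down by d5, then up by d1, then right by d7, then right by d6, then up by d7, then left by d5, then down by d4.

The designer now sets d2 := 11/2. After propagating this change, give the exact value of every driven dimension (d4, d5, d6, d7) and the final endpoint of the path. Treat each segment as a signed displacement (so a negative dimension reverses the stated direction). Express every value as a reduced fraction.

d4 = 13
d5 = 22
d6 = 123/5
d7 = 3751/50
endpoint = (3881/50, 2451/50)

Apply edit: d2 := 11/2
  d4 = d3*5 = 13
  d5 = d2*4 = 22
  d6 = d3 + d5 = 123/5
  d7 = d1*5 + d3/5 + d4*4 = 3751/50
Walk from origin (0, 0):
  seg 1: up by d1 = 9/2 → (0, 9/2)
  seg 2: down by d5 = 22 → (0, -35/2)
  seg 3: up by d1 = 9/2 → (0, -13)
  seg 4: right by d7 = 3751/50 → (3751/50, -13)
  seg 5: right by d6 = 123/5 → (4981/50, -13)
  seg 6: up by d7 = 3751/50 → (4981/50, 3101/50)
  seg 7: left by d5 = 22 → (3881/50, 3101/50)
  seg 8: down by d4 = 13 → (3881/50, 2451/50)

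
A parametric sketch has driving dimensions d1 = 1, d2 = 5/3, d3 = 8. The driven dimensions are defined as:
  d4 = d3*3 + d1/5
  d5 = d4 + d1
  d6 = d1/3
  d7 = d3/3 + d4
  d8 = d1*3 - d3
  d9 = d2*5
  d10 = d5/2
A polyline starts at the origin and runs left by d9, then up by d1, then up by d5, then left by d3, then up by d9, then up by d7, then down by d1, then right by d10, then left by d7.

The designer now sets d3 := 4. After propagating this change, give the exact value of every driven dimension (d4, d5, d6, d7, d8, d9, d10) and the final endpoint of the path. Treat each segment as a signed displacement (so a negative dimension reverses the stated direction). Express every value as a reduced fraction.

d4 = 61/5
d5 = 66/5
d6 = 1/3
d7 = 203/15
d8 = -1
d9 = 25/3
d10 = 33/5
endpoint = (-289/15, 526/15)

Apply edit: d3 := 4
  d4 = d3*3 + d1/5 = 61/5
  d5 = d4 + d1 = 66/5
  d6 = d1/3 = 1/3
  d7 = d3/3 + d4 = 203/15
  d8 = d1*3 - d3 = -1
  d9 = d2*5 = 25/3
  d10 = d5/2 = 33/5
Walk from origin (0, 0):
  seg 1: left by d9 = 25/3 → (-25/3, 0)
  seg 2: up by d1 = 1 → (-25/3, 1)
  seg 3: up by d5 = 66/5 → (-25/3, 71/5)
  seg 4: left by d3 = 4 → (-37/3, 71/5)
  seg 5: up by d9 = 25/3 → (-37/3, 338/15)
  seg 6: up by d7 = 203/15 → (-37/3, 541/15)
  seg 7: down by d1 = 1 → (-37/3, 526/15)
  seg 8: right by d10 = 33/5 → (-86/15, 526/15)
  seg 9: left by d7 = 203/15 → (-289/15, 526/15)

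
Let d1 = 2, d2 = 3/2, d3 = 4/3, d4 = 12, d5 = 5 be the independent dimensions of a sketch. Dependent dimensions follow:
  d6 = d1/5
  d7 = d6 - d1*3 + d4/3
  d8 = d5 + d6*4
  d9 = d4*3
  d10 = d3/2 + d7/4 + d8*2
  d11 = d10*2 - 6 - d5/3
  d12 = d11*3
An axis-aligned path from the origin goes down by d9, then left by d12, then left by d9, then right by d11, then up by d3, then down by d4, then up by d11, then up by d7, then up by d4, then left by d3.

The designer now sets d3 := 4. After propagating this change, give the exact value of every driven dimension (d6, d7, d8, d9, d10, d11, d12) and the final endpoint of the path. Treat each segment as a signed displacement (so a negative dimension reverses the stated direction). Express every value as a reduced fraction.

d6 = 2/5
d7 = -8/5
d8 = 33/5
d9 = 36
d10 = 74/5
d11 = 329/15
d12 = 329/5
endpoint = (-1258/15, -35/3)

Apply edit: d3 := 4
  d6 = d1/5 = 2/5
  d7 = d6 - d1*3 + d4/3 = -8/5
  d8 = d5 + d6*4 = 33/5
  d9 = d4*3 = 36
  d10 = d3/2 + d7/4 + d8*2 = 74/5
  d11 = d10*2 - 6 - d5/3 = 329/15
  d12 = d11*3 = 329/5
Walk from origin (0, 0):
  seg 1: down by d9 = 36 → (0, -36)
  seg 2: left by d12 = 329/5 → (-329/5, -36)
  seg 3: left by d9 = 36 → (-509/5, -36)
  seg 4: right by d11 = 329/15 → (-1198/15, -36)
  seg 5: up by d3 = 4 → (-1198/15, -32)
  seg 6: down by d4 = 12 → (-1198/15, -44)
  seg 7: up by d11 = 329/15 → (-1198/15, -331/15)
  seg 8: up by d7 = -8/5 → (-1198/15, -71/3)
  seg 9: up by d4 = 12 → (-1198/15, -35/3)
  seg 10: left by d3 = 4 → (-1258/15, -35/3)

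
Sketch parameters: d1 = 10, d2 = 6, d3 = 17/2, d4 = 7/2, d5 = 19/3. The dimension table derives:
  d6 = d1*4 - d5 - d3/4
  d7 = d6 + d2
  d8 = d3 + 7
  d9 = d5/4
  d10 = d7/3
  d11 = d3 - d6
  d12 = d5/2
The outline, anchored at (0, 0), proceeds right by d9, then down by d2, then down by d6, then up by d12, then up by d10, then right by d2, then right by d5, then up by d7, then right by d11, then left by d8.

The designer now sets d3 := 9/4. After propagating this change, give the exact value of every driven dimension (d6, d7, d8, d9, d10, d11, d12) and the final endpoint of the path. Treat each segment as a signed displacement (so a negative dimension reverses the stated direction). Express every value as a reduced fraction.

Apply edit: d3 := 9/4
  d6 = d1*4 - d5 - d3/4 = 1589/48
  d7 = d6 + d2 = 1877/48
  d8 = d3 + 7 = 37/4
  d9 = d5/4 = 19/12
  d10 = d7/3 = 1877/144
  d11 = d3 - d6 = -1481/48
  d12 = d5/2 = 19/6
Walk from origin (0, 0):
  seg 1: right by d9 = 19/12 → (19/12, 0)
  seg 2: down by d2 = 6 → (19/12, -6)
  seg 3: down by d6 = 1589/48 → (19/12, -1877/48)
  seg 4: up by d12 = 19/6 → (19/12, -575/16)
  seg 5: up by d10 = 1877/144 → (19/12, -1649/72)
  seg 6: right by d2 = 6 → (91/12, -1649/72)
  seg 7: right by d5 = 19/3 → (167/12, -1649/72)
  seg 8: up by d7 = 1877/48 → (167/12, 2333/144)
  seg 9: right by d11 = -1481/48 → (-271/16, 2333/144)
  seg 10: left by d8 = 37/4 → (-419/16, 2333/144)

d6 = 1589/48
d7 = 1877/48
d8 = 37/4
d9 = 19/12
d10 = 1877/144
d11 = -1481/48
d12 = 19/6
endpoint = (-419/16, 2333/144)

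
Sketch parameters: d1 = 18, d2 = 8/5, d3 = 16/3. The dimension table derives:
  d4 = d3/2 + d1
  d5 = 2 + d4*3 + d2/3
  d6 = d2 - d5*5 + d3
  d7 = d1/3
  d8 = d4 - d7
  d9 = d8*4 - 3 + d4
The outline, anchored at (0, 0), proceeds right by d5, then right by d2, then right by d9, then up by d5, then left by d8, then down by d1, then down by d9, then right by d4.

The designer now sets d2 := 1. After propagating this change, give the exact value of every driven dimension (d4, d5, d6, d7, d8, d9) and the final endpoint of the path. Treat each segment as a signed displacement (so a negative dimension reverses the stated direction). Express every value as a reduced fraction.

d4 = 62/3
d5 = 193/3
d6 = -946/3
d7 = 6
d8 = 44/3
d9 = 229/3
endpoint = (443/3, -30)

Apply edit: d2 := 1
  d4 = d3/2 + d1 = 62/3
  d5 = 2 + d4*3 + d2/3 = 193/3
  d6 = d2 - d5*5 + d3 = -946/3
  d7 = d1/3 = 6
  d8 = d4 - d7 = 44/3
  d9 = d8*4 - 3 + d4 = 229/3
Walk from origin (0, 0):
  seg 1: right by d5 = 193/3 → (193/3, 0)
  seg 2: right by d2 = 1 → (196/3, 0)
  seg 3: right by d9 = 229/3 → (425/3, 0)
  seg 4: up by d5 = 193/3 → (425/3, 193/3)
  seg 5: left by d8 = 44/3 → (127, 193/3)
  seg 6: down by d1 = 18 → (127, 139/3)
  seg 7: down by d9 = 229/3 → (127, -30)
  seg 8: right by d4 = 62/3 → (443/3, -30)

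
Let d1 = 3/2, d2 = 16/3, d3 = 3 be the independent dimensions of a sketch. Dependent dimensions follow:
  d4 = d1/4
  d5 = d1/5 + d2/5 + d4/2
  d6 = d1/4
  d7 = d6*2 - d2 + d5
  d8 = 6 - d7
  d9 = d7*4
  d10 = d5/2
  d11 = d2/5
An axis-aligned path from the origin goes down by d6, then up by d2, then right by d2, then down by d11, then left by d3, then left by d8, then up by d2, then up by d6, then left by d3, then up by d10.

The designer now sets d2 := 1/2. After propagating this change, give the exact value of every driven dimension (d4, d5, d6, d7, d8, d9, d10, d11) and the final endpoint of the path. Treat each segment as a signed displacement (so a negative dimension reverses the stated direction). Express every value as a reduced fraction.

Apply edit: d2 := 1/2
  d4 = d1/4 = 3/8
  d5 = d1/5 + d2/5 + d4/2 = 47/80
  d6 = d1/4 = 3/8
  d7 = d6*2 - d2 + d5 = 67/80
  d8 = 6 - d7 = 413/80
  d9 = d7*4 = 67/20
  d10 = d5/2 = 47/160
  d11 = d2/5 = 1/10
Walk from origin (0, 0):
  seg 1: down by d6 = 3/8 → (0, -3/8)
  seg 2: up by d2 = 1/2 → (0, 1/8)
  seg 3: right by d2 = 1/2 → (1/2, 1/8)
  seg 4: down by d11 = 1/10 → (1/2, 1/40)
  seg 5: left by d3 = 3 → (-5/2, 1/40)
  seg 6: left by d8 = 413/80 → (-613/80, 1/40)
  seg 7: up by d2 = 1/2 → (-613/80, 21/40)
  seg 8: up by d6 = 3/8 → (-613/80, 9/10)
  seg 9: left by d3 = 3 → (-853/80, 9/10)
  seg 10: up by d10 = 47/160 → (-853/80, 191/160)

d4 = 3/8
d5 = 47/80
d6 = 3/8
d7 = 67/80
d8 = 413/80
d9 = 67/20
d10 = 47/160
d11 = 1/10
endpoint = (-853/80, 191/160)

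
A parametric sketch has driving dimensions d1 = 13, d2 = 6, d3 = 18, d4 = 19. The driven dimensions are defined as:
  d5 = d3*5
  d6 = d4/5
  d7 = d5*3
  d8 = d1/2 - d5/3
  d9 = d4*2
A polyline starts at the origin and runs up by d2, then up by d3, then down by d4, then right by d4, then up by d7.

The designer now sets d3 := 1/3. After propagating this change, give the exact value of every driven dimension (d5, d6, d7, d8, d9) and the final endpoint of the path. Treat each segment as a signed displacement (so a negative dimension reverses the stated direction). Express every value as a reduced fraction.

Apply edit: d3 := 1/3
  d5 = d3*5 = 5/3
  d6 = d4/5 = 19/5
  d7 = d5*3 = 5
  d8 = d1/2 - d5/3 = 107/18
  d9 = d4*2 = 38
Walk from origin (0, 0):
  seg 1: up by d2 = 6 → (0, 6)
  seg 2: up by d3 = 1/3 → (0, 19/3)
  seg 3: down by d4 = 19 → (0, -38/3)
  seg 4: right by d4 = 19 → (19, -38/3)
  seg 5: up by d7 = 5 → (19, -23/3)

d5 = 5/3
d6 = 19/5
d7 = 5
d8 = 107/18
d9 = 38
endpoint = (19, -23/3)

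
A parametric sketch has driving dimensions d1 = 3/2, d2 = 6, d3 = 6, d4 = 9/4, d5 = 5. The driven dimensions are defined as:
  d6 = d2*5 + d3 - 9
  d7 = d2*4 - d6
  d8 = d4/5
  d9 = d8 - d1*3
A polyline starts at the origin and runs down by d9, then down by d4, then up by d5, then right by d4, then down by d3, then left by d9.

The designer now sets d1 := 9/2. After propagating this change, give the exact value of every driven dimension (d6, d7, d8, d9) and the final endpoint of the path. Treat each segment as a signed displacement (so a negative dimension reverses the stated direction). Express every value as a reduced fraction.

Apply edit: d1 := 9/2
  d6 = d2*5 + d3 - 9 = 27
  d7 = d2*4 - d6 = -3
  d8 = d4/5 = 9/20
  d9 = d8 - d1*3 = -261/20
Walk from origin (0, 0):
  seg 1: down by d9 = -261/20 → (0, 261/20)
  seg 2: down by d4 = 9/4 → (0, 54/5)
  seg 3: up by d5 = 5 → (0, 79/5)
  seg 4: right by d4 = 9/4 → (9/4, 79/5)
  seg 5: down by d3 = 6 → (9/4, 49/5)
  seg 6: left by d9 = -261/20 → (153/10, 49/5)

d6 = 27
d7 = -3
d8 = 9/20
d9 = -261/20
endpoint = (153/10, 49/5)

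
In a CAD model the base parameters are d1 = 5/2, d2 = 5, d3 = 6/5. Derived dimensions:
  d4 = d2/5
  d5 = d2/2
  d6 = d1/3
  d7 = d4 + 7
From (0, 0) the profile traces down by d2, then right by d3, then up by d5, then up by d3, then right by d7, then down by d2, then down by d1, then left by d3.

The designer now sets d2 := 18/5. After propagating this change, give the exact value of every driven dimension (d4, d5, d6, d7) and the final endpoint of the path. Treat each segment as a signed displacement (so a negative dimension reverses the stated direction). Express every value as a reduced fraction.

d4 = 18/25
d5 = 9/5
d6 = 5/6
d7 = 193/25
endpoint = (193/25, -67/10)

Apply edit: d2 := 18/5
  d4 = d2/5 = 18/25
  d5 = d2/2 = 9/5
  d6 = d1/3 = 5/6
  d7 = d4 + 7 = 193/25
Walk from origin (0, 0):
  seg 1: down by d2 = 18/5 → (0, -18/5)
  seg 2: right by d3 = 6/5 → (6/5, -18/5)
  seg 3: up by d5 = 9/5 → (6/5, -9/5)
  seg 4: up by d3 = 6/5 → (6/5, -3/5)
  seg 5: right by d7 = 193/25 → (223/25, -3/5)
  seg 6: down by d2 = 18/5 → (223/25, -21/5)
  seg 7: down by d1 = 5/2 → (223/25, -67/10)
  seg 8: left by d3 = 6/5 → (193/25, -67/10)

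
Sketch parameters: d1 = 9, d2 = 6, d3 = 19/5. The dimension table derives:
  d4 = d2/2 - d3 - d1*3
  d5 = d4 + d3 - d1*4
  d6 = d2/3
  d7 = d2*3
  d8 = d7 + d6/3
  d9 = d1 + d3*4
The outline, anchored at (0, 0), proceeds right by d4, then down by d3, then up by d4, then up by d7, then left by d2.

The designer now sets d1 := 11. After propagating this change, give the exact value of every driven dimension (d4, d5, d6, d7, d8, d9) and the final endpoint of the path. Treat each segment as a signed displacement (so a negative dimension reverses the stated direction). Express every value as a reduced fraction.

d4 = -169/5
d5 = -74
d6 = 2
d7 = 18
d8 = 56/3
d9 = 131/5
endpoint = (-199/5, -98/5)

Apply edit: d1 := 11
  d4 = d2/2 - d3 - d1*3 = -169/5
  d5 = d4 + d3 - d1*4 = -74
  d6 = d2/3 = 2
  d7 = d2*3 = 18
  d8 = d7 + d6/3 = 56/3
  d9 = d1 + d3*4 = 131/5
Walk from origin (0, 0):
  seg 1: right by d4 = -169/5 → (-169/5, 0)
  seg 2: down by d3 = 19/5 → (-169/5, -19/5)
  seg 3: up by d4 = -169/5 → (-169/5, -188/5)
  seg 4: up by d7 = 18 → (-169/5, -98/5)
  seg 5: left by d2 = 6 → (-199/5, -98/5)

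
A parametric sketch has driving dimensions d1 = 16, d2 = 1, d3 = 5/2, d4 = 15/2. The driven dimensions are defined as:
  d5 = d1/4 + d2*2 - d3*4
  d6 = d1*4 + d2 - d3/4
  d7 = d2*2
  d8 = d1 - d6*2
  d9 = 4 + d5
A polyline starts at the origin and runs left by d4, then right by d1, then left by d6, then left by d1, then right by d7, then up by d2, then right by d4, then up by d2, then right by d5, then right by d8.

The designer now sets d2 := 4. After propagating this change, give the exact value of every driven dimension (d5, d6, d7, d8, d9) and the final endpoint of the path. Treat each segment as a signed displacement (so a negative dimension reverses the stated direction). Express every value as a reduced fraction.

Apply edit: d2 := 4
  d5 = d1/4 + d2*2 - d3*4 = 2
  d6 = d1*4 + d2 - d3/4 = 539/8
  d7 = d2*2 = 8
  d8 = d1 - d6*2 = -475/4
  d9 = 4 + d5 = 6
Walk from origin (0, 0):
  seg 1: left by d4 = 15/2 → (-15/2, 0)
  seg 2: right by d1 = 16 → (17/2, 0)
  seg 3: left by d6 = 539/8 → (-471/8, 0)
  seg 4: left by d1 = 16 → (-599/8, 0)
  seg 5: right by d7 = 8 → (-535/8, 0)
  seg 6: up by d2 = 4 → (-535/8, 4)
  seg 7: right by d4 = 15/2 → (-475/8, 4)
  seg 8: up by d2 = 4 → (-475/8, 8)
  seg 9: right by d5 = 2 → (-459/8, 8)
  seg 10: right by d8 = -475/4 → (-1409/8, 8)

d5 = 2
d6 = 539/8
d7 = 8
d8 = -475/4
d9 = 6
endpoint = (-1409/8, 8)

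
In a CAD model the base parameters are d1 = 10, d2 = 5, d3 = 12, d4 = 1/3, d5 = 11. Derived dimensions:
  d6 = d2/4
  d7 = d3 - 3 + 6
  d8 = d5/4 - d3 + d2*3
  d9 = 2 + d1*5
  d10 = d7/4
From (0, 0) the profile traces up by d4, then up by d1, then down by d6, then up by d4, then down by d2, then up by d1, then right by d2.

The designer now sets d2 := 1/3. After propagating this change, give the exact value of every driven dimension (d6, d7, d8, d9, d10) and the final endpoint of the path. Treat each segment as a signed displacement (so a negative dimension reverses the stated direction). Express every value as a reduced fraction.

d6 = 1/12
d7 = 15
d8 = -33/4
d9 = 52
d10 = 15/4
endpoint = (1/3, 81/4)

Apply edit: d2 := 1/3
  d6 = d2/4 = 1/12
  d7 = d3 - 3 + 6 = 15
  d8 = d5/4 - d3 + d2*3 = -33/4
  d9 = 2 + d1*5 = 52
  d10 = d7/4 = 15/4
Walk from origin (0, 0):
  seg 1: up by d4 = 1/3 → (0, 1/3)
  seg 2: up by d1 = 10 → (0, 31/3)
  seg 3: down by d6 = 1/12 → (0, 41/4)
  seg 4: up by d4 = 1/3 → (0, 127/12)
  seg 5: down by d2 = 1/3 → (0, 41/4)
  seg 6: up by d1 = 10 → (0, 81/4)
  seg 7: right by d2 = 1/3 → (1/3, 81/4)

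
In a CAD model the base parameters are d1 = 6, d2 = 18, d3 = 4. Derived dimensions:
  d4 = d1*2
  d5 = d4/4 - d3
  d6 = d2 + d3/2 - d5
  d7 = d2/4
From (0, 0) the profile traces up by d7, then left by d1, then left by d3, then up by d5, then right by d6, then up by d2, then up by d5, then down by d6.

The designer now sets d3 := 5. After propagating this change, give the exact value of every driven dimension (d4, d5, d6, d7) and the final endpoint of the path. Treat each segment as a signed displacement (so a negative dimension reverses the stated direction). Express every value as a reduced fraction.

d4 = 12
d5 = -2
d6 = 45/2
d7 = 9/2
endpoint = (23/2, -4)

Apply edit: d3 := 5
  d4 = d1*2 = 12
  d5 = d4/4 - d3 = -2
  d6 = d2 + d3/2 - d5 = 45/2
  d7 = d2/4 = 9/2
Walk from origin (0, 0):
  seg 1: up by d7 = 9/2 → (0, 9/2)
  seg 2: left by d1 = 6 → (-6, 9/2)
  seg 3: left by d3 = 5 → (-11, 9/2)
  seg 4: up by d5 = -2 → (-11, 5/2)
  seg 5: right by d6 = 45/2 → (23/2, 5/2)
  seg 6: up by d2 = 18 → (23/2, 41/2)
  seg 7: up by d5 = -2 → (23/2, 37/2)
  seg 8: down by d6 = 45/2 → (23/2, -4)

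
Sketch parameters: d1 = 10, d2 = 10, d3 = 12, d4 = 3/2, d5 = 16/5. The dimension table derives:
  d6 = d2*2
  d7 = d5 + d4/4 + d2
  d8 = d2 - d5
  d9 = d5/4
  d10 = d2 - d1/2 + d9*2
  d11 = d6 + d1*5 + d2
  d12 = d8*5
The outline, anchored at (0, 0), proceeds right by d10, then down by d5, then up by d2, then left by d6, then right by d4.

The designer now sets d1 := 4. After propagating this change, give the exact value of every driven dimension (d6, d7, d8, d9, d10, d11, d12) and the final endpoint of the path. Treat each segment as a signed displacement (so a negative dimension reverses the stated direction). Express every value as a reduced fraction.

d6 = 20
d7 = 543/40
d8 = 34/5
d9 = 4/5
d10 = 48/5
d11 = 50
d12 = 34
endpoint = (-89/10, 34/5)

Apply edit: d1 := 4
  d6 = d2*2 = 20
  d7 = d5 + d4/4 + d2 = 543/40
  d8 = d2 - d5 = 34/5
  d9 = d5/4 = 4/5
  d10 = d2 - d1/2 + d9*2 = 48/5
  d11 = d6 + d1*5 + d2 = 50
  d12 = d8*5 = 34
Walk from origin (0, 0):
  seg 1: right by d10 = 48/5 → (48/5, 0)
  seg 2: down by d5 = 16/5 → (48/5, -16/5)
  seg 3: up by d2 = 10 → (48/5, 34/5)
  seg 4: left by d6 = 20 → (-52/5, 34/5)
  seg 5: right by d4 = 3/2 → (-89/10, 34/5)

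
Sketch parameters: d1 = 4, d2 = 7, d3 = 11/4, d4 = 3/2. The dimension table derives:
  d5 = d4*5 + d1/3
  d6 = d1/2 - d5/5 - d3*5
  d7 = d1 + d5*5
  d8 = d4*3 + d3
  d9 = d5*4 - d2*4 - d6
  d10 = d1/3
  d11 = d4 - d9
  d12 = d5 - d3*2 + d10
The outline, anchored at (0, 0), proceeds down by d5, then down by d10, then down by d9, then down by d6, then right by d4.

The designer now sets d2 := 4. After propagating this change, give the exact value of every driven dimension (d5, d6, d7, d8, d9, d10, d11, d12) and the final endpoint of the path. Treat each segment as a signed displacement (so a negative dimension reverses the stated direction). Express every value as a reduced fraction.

d5 = 53/6
d6 = -811/60
d7 = 289/6
d8 = 29/4
d9 = 657/20
d10 = 4/3
d11 = -627/20
d12 = 14/3
endpoint = (3/2, -59/2)

Apply edit: d2 := 4
  d5 = d4*5 + d1/3 = 53/6
  d6 = d1/2 - d5/5 - d3*5 = -811/60
  d7 = d1 + d5*5 = 289/6
  d8 = d4*3 + d3 = 29/4
  d9 = d5*4 - d2*4 - d6 = 657/20
  d10 = d1/3 = 4/3
  d11 = d4 - d9 = -627/20
  d12 = d5 - d3*2 + d10 = 14/3
Walk from origin (0, 0):
  seg 1: down by d5 = 53/6 → (0, -53/6)
  seg 2: down by d10 = 4/3 → (0, -61/6)
  seg 3: down by d9 = 657/20 → (0, -2581/60)
  seg 4: down by d6 = -811/60 → (0, -59/2)
  seg 5: right by d4 = 3/2 → (3/2, -59/2)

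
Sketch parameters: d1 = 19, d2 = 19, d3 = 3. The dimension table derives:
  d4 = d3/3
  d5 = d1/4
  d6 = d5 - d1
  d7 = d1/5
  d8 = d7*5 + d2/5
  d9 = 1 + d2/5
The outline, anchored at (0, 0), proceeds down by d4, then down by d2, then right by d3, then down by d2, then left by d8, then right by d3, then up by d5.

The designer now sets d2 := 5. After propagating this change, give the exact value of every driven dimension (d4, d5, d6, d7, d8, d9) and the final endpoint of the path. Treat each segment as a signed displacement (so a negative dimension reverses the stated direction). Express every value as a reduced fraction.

d4 = 1
d5 = 19/4
d6 = -57/4
d7 = 19/5
d8 = 20
d9 = 2
endpoint = (-14, -25/4)

Apply edit: d2 := 5
  d4 = d3/3 = 1
  d5 = d1/4 = 19/4
  d6 = d5 - d1 = -57/4
  d7 = d1/5 = 19/5
  d8 = d7*5 + d2/5 = 20
  d9 = 1 + d2/5 = 2
Walk from origin (0, 0):
  seg 1: down by d4 = 1 → (0, -1)
  seg 2: down by d2 = 5 → (0, -6)
  seg 3: right by d3 = 3 → (3, -6)
  seg 4: down by d2 = 5 → (3, -11)
  seg 5: left by d8 = 20 → (-17, -11)
  seg 6: right by d3 = 3 → (-14, -11)
  seg 7: up by d5 = 19/4 → (-14, -25/4)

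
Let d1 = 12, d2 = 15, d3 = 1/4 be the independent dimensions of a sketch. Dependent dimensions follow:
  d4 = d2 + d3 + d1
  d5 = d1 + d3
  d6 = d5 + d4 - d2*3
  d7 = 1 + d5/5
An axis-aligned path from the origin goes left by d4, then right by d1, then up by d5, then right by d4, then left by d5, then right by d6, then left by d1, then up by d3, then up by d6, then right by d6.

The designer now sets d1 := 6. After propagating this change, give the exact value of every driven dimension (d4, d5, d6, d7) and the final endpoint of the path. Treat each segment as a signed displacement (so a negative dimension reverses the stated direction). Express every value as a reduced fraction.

d4 = 85/4
d5 = 25/4
d6 = -35/2
d7 = 9/4
endpoint = (-165/4, -11)

Apply edit: d1 := 6
  d4 = d2 + d3 + d1 = 85/4
  d5 = d1 + d3 = 25/4
  d6 = d5 + d4 - d2*3 = -35/2
  d7 = 1 + d5/5 = 9/4
Walk from origin (0, 0):
  seg 1: left by d4 = 85/4 → (-85/4, 0)
  seg 2: right by d1 = 6 → (-61/4, 0)
  seg 3: up by d5 = 25/4 → (-61/4, 25/4)
  seg 4: right by d4 = 85/4 → (6, 25/4)
  seg 5: left by d5 = 25/4 → (-1/4, 25/4)
  seg 6: right by d6 = -35/2 → (-71/4, 25/4)
  seg 7: left by d1 = 6 → (-95/4, 25/4)
  seg 8: up by d3 = 1/4 → (-95/4, 13/2)
  seg 9: up by d6 = -35/2 → (-95/4, -11)
  seg 10: right by d6 = -35/2 → (-165/4, -11)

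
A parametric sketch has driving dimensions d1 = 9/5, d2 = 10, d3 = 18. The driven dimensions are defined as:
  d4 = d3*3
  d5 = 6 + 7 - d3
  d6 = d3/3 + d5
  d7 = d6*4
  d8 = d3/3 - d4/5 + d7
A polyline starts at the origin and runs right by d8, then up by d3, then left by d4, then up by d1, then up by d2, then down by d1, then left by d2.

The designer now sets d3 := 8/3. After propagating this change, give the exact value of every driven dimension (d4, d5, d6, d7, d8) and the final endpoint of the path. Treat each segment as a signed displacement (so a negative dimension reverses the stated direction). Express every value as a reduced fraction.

Apply edit: d3 := 8/3
  d4 = d3*3 = 8
  d5 = 6 + 7 - d3 = 31/3
  d6 = d3/3 + d5 = 101/9
  d7 = d6*4 = 404/9
  d8 = d3/3 - d4/5 + d7 = 1988/45
Walk from origin (0, 0):
  seg 1: right by d8 = 1988/45 → (1988/45, 0)
  seg 2: up by d3 = 8/3 → (1988/45, 8/3)
  seg 3: left by d4 = 8 → (1628/45, 8/3)
  seg 4: up by d1 = 9/5 → (1628/45, 67/15)
  seg 5: up by d2 = 10 → (1628/45, 217/15)
  seg 6: down by d1 = 9/5 → (1628/45, 38/3)
  seg 7: left by d2 = 10 → (1178/45, 38/3)

d4 = 8
d5 = 31/3
d6 = 101/9
d7 = 404/9
d8 = 1988/45
endpoint = (1178/45, 38/3)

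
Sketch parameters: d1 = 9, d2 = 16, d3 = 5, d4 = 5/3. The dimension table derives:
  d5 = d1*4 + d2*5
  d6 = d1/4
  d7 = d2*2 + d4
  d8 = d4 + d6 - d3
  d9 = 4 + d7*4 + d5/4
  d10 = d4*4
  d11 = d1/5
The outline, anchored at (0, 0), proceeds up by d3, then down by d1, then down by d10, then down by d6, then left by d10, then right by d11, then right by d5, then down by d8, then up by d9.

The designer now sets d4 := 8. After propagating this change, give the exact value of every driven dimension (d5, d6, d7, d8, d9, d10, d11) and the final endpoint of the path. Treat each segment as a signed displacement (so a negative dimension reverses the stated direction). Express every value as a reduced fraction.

d5 = 116
d6 = 9/4
d7 = 40
d8 = 21/4
d9 = 193
d10 = 32
d11 = 9/5
endpoint = (429/5, 299/2)

Apply edit: d4 := 8
  d5 = d1*4 + d2*5 = 116
  d6 = d1/4 = 9/4
  d7 = d2*2 + d4 = 40
  d8 = d4 + d6 - d3 = 21/4
  d9 = 4 + d7*4 + d5/4 = 193
  d10 = d4*4 = 32
  d11 = d1/5 = 9/5
Walk from origin (0, 0):
  seg 1: up by d3 = 5 → (0, 5)
  seg 2: down by d1 = 9 → (0, -4)
  seg 3: down by d10 = 32 → (0, -36)
  seg 4: down by d6 = 9/4 → (0, -153/4)
  seg 5: left by d10 = 32 → (-32, -153/4)
  seg 6: right by d11 = 9/5 → (-151/5, -153/4)
  seg 7: right by d5 = 116 → (429/5, -153/4)
  seg 8: down by d8 = 21/4 → (429/5, -87/2)
  seg 9: up by d9 = 193 → (429/5, 299/2)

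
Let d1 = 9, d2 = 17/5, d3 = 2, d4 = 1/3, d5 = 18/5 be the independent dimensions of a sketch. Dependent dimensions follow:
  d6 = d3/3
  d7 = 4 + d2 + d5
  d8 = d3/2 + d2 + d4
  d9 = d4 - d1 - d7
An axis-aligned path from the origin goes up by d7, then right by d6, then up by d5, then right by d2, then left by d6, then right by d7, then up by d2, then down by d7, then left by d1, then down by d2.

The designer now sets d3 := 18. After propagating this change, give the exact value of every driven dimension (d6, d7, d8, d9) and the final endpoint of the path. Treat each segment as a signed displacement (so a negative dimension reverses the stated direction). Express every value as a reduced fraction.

Apply edit: d3 := 18
  d6 = d3/3 = 6
  d7 = 4 + d2 + d5 = 11
  d8 = d3/2 + d2 + d4 = 191/15
  d9 = d4 - d1 - d7 = -59/3
Walk from origin (0, 0):
  seg 1: up by d7 = 11 → (0, 11)
  seg 2: right by d6 = 6 → (6, 11)
  seg 3: up by d5 = 18/5 → (6, 73/5)
  seg 4: right by d2 = 17/5 → (47/5, 73/5)
  seg 5: left by d6 = 6 → (17/5, 73/5)
  seg 6: right by d7 = 11 → (72/5, 73/5)
  seg 7: up by d2 = 17/5 → (72/5, 18)
  seg 8: down by d7 = 11 → (72/5, 7)
  seg 9: left by d1 = 9 → (27/5, 7)
  seg 10: down by d2 = 17/5 → (27/5, 18/5)

d6 = 6
d7 = 11
d8 = 191/15
d9 = -59/3
endpoint = (27/5, 18/5)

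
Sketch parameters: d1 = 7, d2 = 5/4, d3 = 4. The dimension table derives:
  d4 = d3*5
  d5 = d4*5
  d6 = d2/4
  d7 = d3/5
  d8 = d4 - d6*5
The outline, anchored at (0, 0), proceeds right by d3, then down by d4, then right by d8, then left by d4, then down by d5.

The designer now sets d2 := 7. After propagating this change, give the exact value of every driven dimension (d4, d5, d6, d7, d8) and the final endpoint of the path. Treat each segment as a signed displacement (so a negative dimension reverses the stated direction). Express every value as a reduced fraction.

Apply edit: d2 := 7
  d4 = d3*5 = 20
  d5 = d4*5 = 100
  d6 = d2/4 = 7/4
  d7 = d3/5 = 4/5
  d8 = d4 - d6*5 = 45/4
Walk from origin (0, 0):
  seg 1: right by d3 = 4 → (4, 0)
  seg 2: down by d4 = 20 → (4, -20)
  seg 3: right by d8 = 45/4 → (61/4, -20)
  seg 4: left by d4 = 20 → (-19/4, -20)
  seg 5: down by d5 = 100 → (-19/4, -120)

d4 = 20
d5 = 100
d6 = 7/4
d7 = 4/5
d8 = 45/4
endpoint = (-19/4, -120)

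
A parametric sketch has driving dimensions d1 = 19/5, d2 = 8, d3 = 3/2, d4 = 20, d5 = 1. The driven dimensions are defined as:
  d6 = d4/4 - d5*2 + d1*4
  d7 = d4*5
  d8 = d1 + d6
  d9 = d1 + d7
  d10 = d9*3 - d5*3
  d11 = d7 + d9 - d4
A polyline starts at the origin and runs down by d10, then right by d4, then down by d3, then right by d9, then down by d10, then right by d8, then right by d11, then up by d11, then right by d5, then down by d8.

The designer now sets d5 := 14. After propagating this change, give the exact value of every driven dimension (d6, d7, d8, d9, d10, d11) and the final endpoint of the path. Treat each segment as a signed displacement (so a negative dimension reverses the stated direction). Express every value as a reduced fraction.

d6 = -39/5
d7 = 100
d8 = -4
d9 = 519/5
d10 = 1347/5
d11 = 919/5
endpoint = (1588/5, -705/2)

Apply edit: d5 := 14
  d6 = d4/4 - d5*2 + d1*4 = -39/5
  d7 = d4*5 = 100
  d8 = d1 + d6 = -4
  d9 = d1 + d7 = 519/5
  d10 = d9*3 - d5*3 = 1347/5
  d11 = d7 + d9 - d4 = 919/5
Walk from origin (0, 0):
  seg 1: down by d10 = 1347/5 → (0, -1347/5)
  seg 2: right by d4 = 20 → (20, -1347/5)
  seg 3: down by d3 = 3/2 → (20, -2709/10)
  seg 4: right by d9 = 519/5 → (619/5, -2709/10)
  seg 5: down by d10 = 1347/5 → (619/5, -5403/10)
  seg 6: right by d8 = -4 → (599/5, -5403/10)
  seg 7: right by d11 = 919/5 → (1518/5, -5403/10)
  seg 8: up by d11 = 919/5 → (1518/5, -713/2)
  seg 9: right by d5 = 14 → (1588/5, -713/2)
  seg 10: down by d8 = -4 → (1588/5, -705/2)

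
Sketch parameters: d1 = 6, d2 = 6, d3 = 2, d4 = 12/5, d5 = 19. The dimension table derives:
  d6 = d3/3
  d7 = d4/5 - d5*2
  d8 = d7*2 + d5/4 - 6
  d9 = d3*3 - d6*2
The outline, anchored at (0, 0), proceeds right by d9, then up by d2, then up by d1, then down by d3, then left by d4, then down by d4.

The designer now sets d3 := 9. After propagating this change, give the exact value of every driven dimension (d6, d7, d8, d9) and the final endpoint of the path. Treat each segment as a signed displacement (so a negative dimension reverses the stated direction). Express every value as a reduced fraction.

Apply edit: d3 := 9
  d6 = d3/3 = 3
  d7 = d4/5 - d5*2 = -938/25
  d8 = d7*2 + d5/4 - 6 = -7629/100
  d9 = d3*3 - d6*2 = 21
Walk from origin (0, 0):
  seg 1: right by d9 = 21 → (21, 0)
  seg 2: up by d2 = 6 → (21, 6)
  seg 3: up by d1 = 6 → (21, 12)
  seg 4: down by d3 = 9 → (21, 3)
  seg 5: left by d4 = 12/5 → (93/5, 3)
  seg 6: down by d4 = 12/5 → (93/5, 3/5)

d6 = 3
d7 = -938/25
d8 = -7629/100
d9 = 21
endpoint = (93/5, 3/5)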